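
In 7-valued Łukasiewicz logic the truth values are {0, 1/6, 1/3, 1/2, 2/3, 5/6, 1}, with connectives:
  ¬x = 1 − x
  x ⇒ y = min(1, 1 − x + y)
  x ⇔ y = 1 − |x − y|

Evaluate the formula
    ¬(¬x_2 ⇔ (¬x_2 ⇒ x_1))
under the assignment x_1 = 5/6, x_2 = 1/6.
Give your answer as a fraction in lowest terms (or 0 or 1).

¬x_2 = ¬1/6 = 5/6
¬x_2 = ¬1/6 = 5/6
¬x_2 ⇒ x_1 = 5/6 ⇒ 5/6 = 1
¬x_2 ⇔ (¬x_2 ⇒ x_1) = 5/6 ⇔ 1 = 5/6
¬(¬x_2 ⇔ (¬x_2 ⇒ x_1)) = ¬5/6 = 1/6

1/6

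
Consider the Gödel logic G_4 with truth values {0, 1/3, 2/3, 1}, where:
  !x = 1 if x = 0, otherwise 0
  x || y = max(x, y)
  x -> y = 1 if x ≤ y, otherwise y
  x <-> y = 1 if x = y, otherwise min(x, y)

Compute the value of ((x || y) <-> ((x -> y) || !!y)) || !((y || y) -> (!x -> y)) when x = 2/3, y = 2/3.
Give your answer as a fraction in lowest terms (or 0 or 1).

2/3

x || y = 2/3 || 2/3 = 2/3
x -> y = 2/3 -> 2/3 = 1
!y = !2/3 = 0
!!y = !0 = 1
(x -> y) || !!y = 1 || 1 = 1
(x || y) <-> ((x -> y) || !!y) = 2/3 <-> 1 = 2/3
y || y = 2/3 || 2/3 = 2/3
!x = !2/3 = 0
!x -> y = 0 -> 2/3 = 1
(y || y) -> (!x -> y) = 2/3 -> 1 = 1
!((y || y) -> (!x -> y)) = !1 = 0
((x || y) <-> ((x -> y) || !!y)) || !((y || y) -> (!x -> y)) = 2/3 || 0 = 2/3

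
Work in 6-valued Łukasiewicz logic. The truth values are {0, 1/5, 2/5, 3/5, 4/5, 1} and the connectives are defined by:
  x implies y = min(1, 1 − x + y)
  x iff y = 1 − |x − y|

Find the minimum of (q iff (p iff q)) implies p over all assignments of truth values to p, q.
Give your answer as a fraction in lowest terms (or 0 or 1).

1/5

Take p = 0, q = 2/5:
p iff q = 0 iff 2/5 = 3/5
q iff (p iff q) = 2/5 iff 3/5 = 4/5
(q iff (p iff q)) implies p = 4/5 implies 0 = 1/5
No assignment yields a value below 1/5, so this is the minimum.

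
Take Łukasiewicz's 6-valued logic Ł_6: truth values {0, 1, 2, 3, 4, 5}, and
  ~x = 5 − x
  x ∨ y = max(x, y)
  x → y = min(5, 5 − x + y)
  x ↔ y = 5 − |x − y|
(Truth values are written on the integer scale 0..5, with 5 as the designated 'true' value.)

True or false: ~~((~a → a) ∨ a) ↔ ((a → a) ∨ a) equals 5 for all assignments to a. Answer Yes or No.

Counterexample: take a = 0.
~a = ~0 = 5
~a → a = 5 → 0 = 0
(~a → a) ∨ a = 0 ∨ 0 = 0
~((~a → a) ∨ a) = ~0 = 5
~~((~a → a) ∨ a) = ~5 = 0
a → a = 0 → 0 = 5
(a → a) ∨ a = 5 ∨ 0 = 5
~~((~a → a) ∨ a) ↔ ((a → a) ∨ a) = 0 ↔ 5 = 0
This gives 0 ≠ 5.

No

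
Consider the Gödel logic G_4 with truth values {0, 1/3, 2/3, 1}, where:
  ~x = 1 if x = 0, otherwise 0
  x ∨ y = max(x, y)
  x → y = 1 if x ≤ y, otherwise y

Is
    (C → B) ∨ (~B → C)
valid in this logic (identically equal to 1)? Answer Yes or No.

Counterexample: take B = 0, C = 1/3.
C → B = 1/3 → 0 = 0
~B = ~0 = 1
~B → C = 1 → 1/3 = 1/3
(C → B) ∨ (~B → C) = 0 ∨ 1/3 = 1/3
This gives 1/3 ≠ 1.

No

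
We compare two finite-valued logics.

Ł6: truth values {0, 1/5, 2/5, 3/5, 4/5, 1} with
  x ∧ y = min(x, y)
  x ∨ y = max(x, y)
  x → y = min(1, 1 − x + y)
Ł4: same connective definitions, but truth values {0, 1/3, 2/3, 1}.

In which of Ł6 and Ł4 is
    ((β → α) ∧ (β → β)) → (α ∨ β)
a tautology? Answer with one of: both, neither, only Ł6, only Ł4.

In Ł6: at α = 0, β = 0 the value is 0 — not a tautology.
In Ł4: at α = 0, β = 0 the value is 0 — not a tautology.

neither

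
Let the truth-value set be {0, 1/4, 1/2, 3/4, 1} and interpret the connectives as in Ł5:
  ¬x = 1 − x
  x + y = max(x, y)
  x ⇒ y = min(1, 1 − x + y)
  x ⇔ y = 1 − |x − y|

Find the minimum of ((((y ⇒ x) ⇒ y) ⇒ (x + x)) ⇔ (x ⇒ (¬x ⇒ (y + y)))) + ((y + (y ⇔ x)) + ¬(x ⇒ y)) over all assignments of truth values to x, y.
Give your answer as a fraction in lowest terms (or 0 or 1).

1/2

Take x = 0, y = 1/2:
y ⇒ x = 1/2 ⇒ 0 = 1/2
(y ⇒ x) ⇒ y = 1/2 ⇒ 1/2 = 1
x + x = 0 + 0 = 0
((y ⇒ x) ⇒ y) ⇒ (x + x) = 1 ⇒ 0 = 0
¬x = ¬0 = 1
y + y = 1/2 + 1/2 = 1/2
¬x ⇒ (y + y) = 1 ⇒ 1/2 = 1/2
x ⇒ (¬x ⇒ (y + y)) = 0 ⇒ 1/2 = 1
(((y ⇒ x) ⇒ y) ⇒ (x + x)) ⇔ (x ⇒ (¬x ⇒ (y + y))) = 0 ⇔ 1 = 0
y ⇔ x = 1/2 ⇔ 0 = 1/2
y + (y ⇔ x) = 1/2 + 1/2 = 1/2
x ⇒ y = 0 ⇒ 1/2 = 1
¬(x ⇒ y) = ¬1 = 0
(y + (y ⇔ x)) + ¬(x ⇒ y) = 1/2 + 0 = 1/2
((((y ⇒ x) ⇒ y) ⇒ (x + x)) ⇔ (x ⇒ (¬x ⇒ (y + y)))) + ((y + (y ⇔ x)) + ¬(x ⇒ y)) = 0 + 1/2 = 1/2
No assignment yields a value below 1/2, so this is the minimum.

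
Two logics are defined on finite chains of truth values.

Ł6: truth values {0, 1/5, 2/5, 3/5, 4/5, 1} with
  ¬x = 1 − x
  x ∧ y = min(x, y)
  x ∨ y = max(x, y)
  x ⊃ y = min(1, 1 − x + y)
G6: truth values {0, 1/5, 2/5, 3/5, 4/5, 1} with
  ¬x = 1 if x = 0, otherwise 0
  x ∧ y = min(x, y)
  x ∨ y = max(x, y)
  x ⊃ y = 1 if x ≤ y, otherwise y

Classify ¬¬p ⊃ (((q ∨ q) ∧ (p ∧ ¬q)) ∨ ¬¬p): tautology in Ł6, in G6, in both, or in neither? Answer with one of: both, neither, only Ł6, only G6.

both

In Ł6: every assignment gives 1 — tautology.
In G6: every assignment gives 1 — tautology.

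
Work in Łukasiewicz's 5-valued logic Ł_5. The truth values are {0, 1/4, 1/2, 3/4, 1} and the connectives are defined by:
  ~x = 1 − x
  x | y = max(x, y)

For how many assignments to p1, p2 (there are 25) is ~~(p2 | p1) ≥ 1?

9

value 1: 9 assignments (counts)
value 3/4: 7 assignments
value 1/2: 5 assignments
value 1/4: 3 assignments
value 0: 1 assignment
So 9 of the 25 assignments meet the threshold.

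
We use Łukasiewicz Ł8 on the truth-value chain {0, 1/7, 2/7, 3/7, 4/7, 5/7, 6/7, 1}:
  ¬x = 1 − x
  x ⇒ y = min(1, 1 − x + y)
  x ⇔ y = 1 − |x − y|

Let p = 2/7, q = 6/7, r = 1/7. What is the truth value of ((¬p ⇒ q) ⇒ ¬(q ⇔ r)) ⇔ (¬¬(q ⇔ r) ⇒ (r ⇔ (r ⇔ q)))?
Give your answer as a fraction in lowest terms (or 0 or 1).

5/7

¬p = ¬2/7 = 5/7
¬p ⇒ q = 5/7 ⇒ 6/7 = 1
q ⇔ r = 6/7 ⇔ 1/7 = 2/7
¬(q ⇔ r) = ¬2/7 = 5/7
(¬p ⇒ q) ⇒ ¬(q ⇔ r) = 1 ⇒ 5/7 = 5/7
q ⇔ r = 6/7 ⇔ 1/7 = 2/7
¬(q ⇔ r) = ¬2/7 = 5/7
¬¬(q ⇔ r) = ¬5/7 = 2/7
r ⇔ q = 1/7 ⇔ 6/7 = 2/7
r ⇔ (r ⇔ q) = 1/7 ⇔ 2/7 = 6/7
¬¬(q ⇔ r) ⇒ (r ⇔ (r ⇔ q)) = 2/7 ⇒ 6/7 = 1
((¬p ⇒ q) ⇒ ¬(q ⇔ r)) ⇔ (¬¬(q ⇔ r) ⇒ (r ⇔ (r ⇔ q))) = 5/7 ⇔ 1 = 5/7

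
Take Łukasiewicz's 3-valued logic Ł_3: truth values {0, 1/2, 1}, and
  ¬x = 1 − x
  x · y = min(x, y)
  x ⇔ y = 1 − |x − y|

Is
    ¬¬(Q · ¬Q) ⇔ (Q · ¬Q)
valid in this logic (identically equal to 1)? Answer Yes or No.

Yes

Q = 0 ↦ 1
Q = 1/2 ↦ 1
Q = 1 ↦ 1
Every assignment gives a value ≥ 1.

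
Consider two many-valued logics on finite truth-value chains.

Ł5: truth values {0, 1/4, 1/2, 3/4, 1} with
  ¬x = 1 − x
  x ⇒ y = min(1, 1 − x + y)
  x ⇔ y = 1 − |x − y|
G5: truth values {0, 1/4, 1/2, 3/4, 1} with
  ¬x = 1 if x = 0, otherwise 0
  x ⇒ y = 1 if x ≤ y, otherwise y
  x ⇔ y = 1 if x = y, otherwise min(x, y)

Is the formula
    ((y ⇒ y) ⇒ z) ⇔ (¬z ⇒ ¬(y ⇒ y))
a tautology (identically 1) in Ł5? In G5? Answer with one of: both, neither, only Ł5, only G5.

only Ł5

In Ł5: every assignment gives 1 — tautology.
In G5: at y = 0, z = 1/4 the value is 1/4 — not a tautology.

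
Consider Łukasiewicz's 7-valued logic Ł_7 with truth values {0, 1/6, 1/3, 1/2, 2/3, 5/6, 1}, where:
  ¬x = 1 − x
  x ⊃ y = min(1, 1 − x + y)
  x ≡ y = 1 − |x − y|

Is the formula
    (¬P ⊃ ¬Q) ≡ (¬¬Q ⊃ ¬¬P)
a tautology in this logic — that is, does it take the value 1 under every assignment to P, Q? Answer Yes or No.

At P = 1, Q = 2/3, for instance:
¬P = ¬1 = 0
¬Q = ¬2/3 = 1/3
¬P ⊃ ¬Q = 0 ⊃ 1/3 = 1
¬¬Q = ¬1/3 = 2/3
¬¬P = ¬0 = 1
¬¬Q ⊃ ¬¬P = 2/3 ⊃ 1 = 1
(¬P ⊃ ¬Q) ≡ (¬¬Q ⊃ ¬¬P) = 1 ≡ 1 = 1
and checking the remaining 48 assignments likewise gives ≥ 1 in every case.

Yes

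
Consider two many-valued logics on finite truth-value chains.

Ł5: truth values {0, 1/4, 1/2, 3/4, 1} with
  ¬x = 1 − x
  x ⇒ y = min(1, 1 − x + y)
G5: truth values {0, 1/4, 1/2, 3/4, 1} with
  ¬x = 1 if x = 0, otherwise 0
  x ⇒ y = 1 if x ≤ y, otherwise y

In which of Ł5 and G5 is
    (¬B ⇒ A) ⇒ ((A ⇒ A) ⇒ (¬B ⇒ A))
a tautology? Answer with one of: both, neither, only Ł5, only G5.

In Ł5: every assignment gives 1 — tautology.
In G5: every assignment gives 1 — tautology.

both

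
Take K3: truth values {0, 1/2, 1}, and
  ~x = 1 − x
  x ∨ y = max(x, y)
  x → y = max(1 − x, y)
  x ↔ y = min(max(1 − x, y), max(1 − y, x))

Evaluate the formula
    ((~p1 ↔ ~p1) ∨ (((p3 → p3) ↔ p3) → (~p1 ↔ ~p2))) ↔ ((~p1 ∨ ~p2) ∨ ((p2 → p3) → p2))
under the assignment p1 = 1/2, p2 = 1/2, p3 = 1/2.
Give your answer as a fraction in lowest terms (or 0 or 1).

~p1 = ~1/2 = 1/2
~p1 = ~1/2 = 1/2
~p1 ↔ ~p1 = 1/2 ↔ 1/2 = 1/2
p3 → p3 = 1/2 → 1/2 = 1/2
(p3 → p3) ↔ p3 = 1/2 ↔ 1/2 = 1/2
~p1 = ~1/2 = 1/2
~p2 = ~1/2 = 1/2
~p1 ↔ ~p2 = 1/2 ↔ 1/2 = 1/2
((p3 → p3) ↔ p3) → (~p1 ↔ ~p2) = 1/2 → 1/2 = 1/2
(~p1 ↔ ~p1) ∨ (((p3 → p3) ↔ p3) → (~p1 ↔ ~p2)) = 1/2 ∨ 1/2 = 1/2
~p1 = ~1/2 = 1/2
~p2 = ~1/2 = 1/2
~p1 ∨ ~p2 = 1/2 ∨ 1/2 = 1/2
p2 → p3 = 1/2 → 1/2 = 1/2
(p2 → p3) → p2 = 1/2 → 1/2 = 1/2
(~p1 ∨ ~p2) ∨ ((p2 → p3) → p2) = 1/2 ∨ 1/2 = 1/2
((~p1 ↔ ~p1) ∨ (((p3 → p3) ↔ p3) → (~p1 ↔ ~p2))) ↔ ((~p1 ∨ ~p2) ∨ ((p2 → p3) → p2)) = 1/2 ↔ 1/2 = 1/2

1/2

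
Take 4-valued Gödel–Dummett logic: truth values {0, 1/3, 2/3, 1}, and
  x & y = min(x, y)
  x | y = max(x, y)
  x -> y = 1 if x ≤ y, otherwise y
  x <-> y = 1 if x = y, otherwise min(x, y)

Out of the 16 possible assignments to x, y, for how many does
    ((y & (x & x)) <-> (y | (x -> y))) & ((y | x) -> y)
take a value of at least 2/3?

x = 0, y = 0 ↦ 0  <
x = 0, y = 1/3 ↦ 0  <
x = 0, y = 2/3 ↦ 0  <
x = 0, y = 1 ↦ 0  <
x = 1/3, y = 0 ↦ 0  <
x = 1/3, y = 1/3 ↦ 1/3  <
x = 1/3, y = 2/3 ↦ 1/3  <
x = 1/3, y = 1 ↦ 1/3  <
x = 2/3, y = 0 ↦ 0  <
x = 2/3, y = 1/3 ↦ 1/3  <
x = 2/3, y = 2/3 ↦ 2/3  ≥
x = 2/3, y = 1 ↦ 2/3  ≥
x = 1, y = 0 ↦ 0  <
x = 1, y = 1/3 ↦ 1/3  <
x = 1, y = 2/3 ↦ 2/3  ≥
x = 1, y = 1 ↦ 1  ≥
So 4 of the 16 assignments meet the threshold.

4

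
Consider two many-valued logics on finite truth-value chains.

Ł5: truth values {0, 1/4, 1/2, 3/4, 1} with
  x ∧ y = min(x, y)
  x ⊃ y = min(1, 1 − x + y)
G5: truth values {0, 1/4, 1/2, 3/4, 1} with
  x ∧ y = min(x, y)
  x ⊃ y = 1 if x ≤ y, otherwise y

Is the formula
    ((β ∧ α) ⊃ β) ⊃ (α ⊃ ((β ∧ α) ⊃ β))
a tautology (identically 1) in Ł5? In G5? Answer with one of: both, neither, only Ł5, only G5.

In Ł5: every assignment gives 1 — tautology.
In G5: every assignment gives 1 — tautology.

both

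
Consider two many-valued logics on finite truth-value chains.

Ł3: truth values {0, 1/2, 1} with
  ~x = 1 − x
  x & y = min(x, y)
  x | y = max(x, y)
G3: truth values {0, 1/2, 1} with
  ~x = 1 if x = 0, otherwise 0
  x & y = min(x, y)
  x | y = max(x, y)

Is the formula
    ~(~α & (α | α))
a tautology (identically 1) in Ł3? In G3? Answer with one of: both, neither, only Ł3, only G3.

In Ł3: at α = 1/2 the value is 1/2 — not a tautology.
In G3: every assignment gives 1 — tautology.

only G3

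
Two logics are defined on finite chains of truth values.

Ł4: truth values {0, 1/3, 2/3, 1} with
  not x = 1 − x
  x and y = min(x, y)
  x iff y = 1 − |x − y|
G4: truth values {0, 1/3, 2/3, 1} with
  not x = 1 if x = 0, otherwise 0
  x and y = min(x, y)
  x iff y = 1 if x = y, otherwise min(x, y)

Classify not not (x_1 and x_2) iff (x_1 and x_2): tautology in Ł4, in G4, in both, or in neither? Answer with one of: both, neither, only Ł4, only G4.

In Ł4: every assignment gives 1 — tautology.
In G4: at x_1 = 1/3, x_2 = 1/3 the value is 1/3 — not a tautology.

only Ł4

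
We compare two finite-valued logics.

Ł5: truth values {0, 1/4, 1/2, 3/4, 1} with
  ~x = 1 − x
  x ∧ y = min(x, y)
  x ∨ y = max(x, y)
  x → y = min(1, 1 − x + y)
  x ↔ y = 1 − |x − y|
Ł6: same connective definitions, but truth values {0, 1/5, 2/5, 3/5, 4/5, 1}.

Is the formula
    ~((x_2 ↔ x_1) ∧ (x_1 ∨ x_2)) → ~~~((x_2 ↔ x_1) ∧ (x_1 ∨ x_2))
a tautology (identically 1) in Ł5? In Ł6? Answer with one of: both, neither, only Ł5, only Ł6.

In Ł5: every assignment gives 1 — tautology.
In Ł6: every assignment gives 1 — tautology.

both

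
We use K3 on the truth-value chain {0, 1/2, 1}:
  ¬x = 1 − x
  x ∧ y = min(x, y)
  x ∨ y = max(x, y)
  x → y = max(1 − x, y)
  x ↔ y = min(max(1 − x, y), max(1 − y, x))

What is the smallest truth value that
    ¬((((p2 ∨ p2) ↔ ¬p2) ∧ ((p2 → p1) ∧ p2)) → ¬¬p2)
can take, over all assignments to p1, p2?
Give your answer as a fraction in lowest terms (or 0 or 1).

Take p1 = 0, p2 = 0:
p2 ∨ p2 = 0 ∨ 0 = 0
¬p2 = ¬0 = 1
(p2 ∨ p2) ↔ ¬p2 = 0 ↔ 1 = 0
p2 → p1 = 0 → 0 = 1
(p2 → p1) ∧ p2 = 1 ∧ 0 = 0
((p2 ∨ p2) ↔ ¬p2) ∧ ((p2 → p1) ∧ p2) = 0 ∧ 0 = 0
¬p2 = ¬0 = 1
¬¬p2 = ¬1 = 0
(((p2 ∨ p2) ↔ ¬p2) ∧ ((p2 → p1) ∧ p2)) → ¬¬p2 = 0 → 0 = 1
¬((((p2 ∨ p2) ↔ ¬p2) ∧ ((p2 → p1) ∧ p2)) → ¬¬p2) = ¬1 = 0
No assignment yields a value below 0, so this is the minimum.

0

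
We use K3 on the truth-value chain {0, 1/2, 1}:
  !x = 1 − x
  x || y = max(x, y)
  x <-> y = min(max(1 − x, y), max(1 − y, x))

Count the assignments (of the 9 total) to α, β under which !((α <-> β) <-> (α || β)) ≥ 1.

α = 0, β = 0 ↦ 1  ≥
α = 0, β = 1/2 ↦ 1/2  <
α = 0, β = 1 ↦ 1  ≥
α = 1/2, β = 0 ↦ 1/2  <
α = 1/2, β = 1/2 ↦ 1/2  <
α = 1/2, β = 1 ↦ 1/2  <
α = 1, β = 0 ↦ 1  ≥
α = 1, β = 1/2 ↦ 1/2  <
α = 1, β = 1 ↦ 0  <
So 3 of the 9 assignments meet the threshold.

3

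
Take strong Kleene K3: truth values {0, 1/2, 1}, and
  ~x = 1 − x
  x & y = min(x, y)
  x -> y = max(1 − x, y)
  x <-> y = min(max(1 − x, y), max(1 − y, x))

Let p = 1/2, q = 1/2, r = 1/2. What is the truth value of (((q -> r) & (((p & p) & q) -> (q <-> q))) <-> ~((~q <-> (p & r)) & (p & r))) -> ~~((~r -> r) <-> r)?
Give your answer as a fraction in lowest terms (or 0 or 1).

q -> r = 1/2 -> 1/2 = 1/2
p & p = 1/2 & 1/2 = 1/2
(p & p) & q = 1/2 & 1/2 = 1/2
q <-> q = 1/2 <-> 1/2 = 1/2
((p & p) & q) -> (q <-> q) = 1/2 -> 1/2 = 1/2
(q -> r) & (((p & p) & q) -> (q <-> q)) = 1/2 & 1/2 = 1/2
~q = ~1/2 = 1/2
p & r = 1/2 & 1/2 = 1/2
~q <-> (p & r) = 1/2 <-> 1/2 = 1/2
p & r = 1/2 & 1/2 = 1/2
(~q <-> (p & r)) & (p & r) = 1/2 & 1/2 = 1/2
~((~q <-> (p & r)) & (p & r)) = ~1/2 = 1/2
((q -> r) & (((p & p) & q) -> (q <-> q))) <-> ~((~q <-> (p & r)) & (p & r)) = 1/2 <-> 1/2 = 1/2
~r = ~1/2 = 1/2
~r -> r = 1/2 -> 1/2 = 1/2
(~r -> r) <-> r = 1/2 <-> 1/2 = 1/2
~((~r -> r) <-> r) = ~1/2 = 1/2
~~((~r -> r) <-> r) = ~1/2 = 1/2
(((q -> r) & (((p & p) & q) -> (q <-> q))) <-> ~((~q <-> (p & r)) & (p & r))) -> ~~((~r -> r) <-> r) = 1/2 -> 1/2 = 1/2

1/2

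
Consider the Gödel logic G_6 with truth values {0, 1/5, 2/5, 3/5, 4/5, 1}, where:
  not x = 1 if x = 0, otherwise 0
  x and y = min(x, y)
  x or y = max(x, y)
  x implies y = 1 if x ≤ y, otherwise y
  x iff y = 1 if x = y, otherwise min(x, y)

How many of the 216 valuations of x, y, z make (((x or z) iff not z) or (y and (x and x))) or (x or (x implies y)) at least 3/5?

198

value 1: 156 assignments (counts)
value 4/5: 24 assignments (counts)
value 3/5: 18 assignments (counts)
value 2/5: 12 assignments
value 1/5: 6 assignments
So 198 of the 216 assignments meet the threshold.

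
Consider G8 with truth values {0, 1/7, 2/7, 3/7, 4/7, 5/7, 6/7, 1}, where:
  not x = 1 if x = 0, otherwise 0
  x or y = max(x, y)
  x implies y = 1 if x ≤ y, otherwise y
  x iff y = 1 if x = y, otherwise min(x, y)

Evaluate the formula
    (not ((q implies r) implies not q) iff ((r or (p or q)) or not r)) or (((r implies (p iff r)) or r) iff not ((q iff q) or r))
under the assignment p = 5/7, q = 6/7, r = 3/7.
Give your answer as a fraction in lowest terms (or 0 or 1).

6/7

q implies r = 6/7 implies 3/7 = 3/7
not q = not 6/7 = 0
(q implies r) implies not q = 3/7 implies 0 = 0
not ((q implies r) implies not q) = not 0 = 1
p or q = 5/7 or 6/7 = 6/7
r or (p or q) = 3/7 or 6/7 = 6/7
not r = not 3/7 = 0
(r or (p or q)) or not r = 6/7 or 0 = 6/7
not ((q implies r) implies not q) iff ((r or (p or q)) or not r) = 1 iff 6/7 = 6/7
p iff r = 5/7 iff 3/7 = 3/7
r implies (p iff r) = 3/7 implies 3/7 = 1
(r implies (p iff r)) or r = 1 or 3/7 = 1
q iff q = 6/7 iff 6/7 = 1
(q iff q) or r = 1 or 3/7 = 1
not ((q iff q) or r) = not 1 = 0
((r implies (p iff r)) or r) iff not ((q iff q) or r) = 1 iff 0 = 0
(not ((q implies r) implies not q) iff ((r or (p or q)) or not r)) or (((r implies (p iff r)) or r) iff not ((q iff q) or r)) = 6/7 or 0 = 6/7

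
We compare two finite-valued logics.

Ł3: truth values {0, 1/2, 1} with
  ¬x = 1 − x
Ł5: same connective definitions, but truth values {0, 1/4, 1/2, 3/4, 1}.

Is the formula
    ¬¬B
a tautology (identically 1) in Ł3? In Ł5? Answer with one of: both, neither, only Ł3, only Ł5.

In Ł3: at B = 0 the value is 0 — not a tautology.
In Ł5: at B = 0 the value is 0 — not a tautology.

neither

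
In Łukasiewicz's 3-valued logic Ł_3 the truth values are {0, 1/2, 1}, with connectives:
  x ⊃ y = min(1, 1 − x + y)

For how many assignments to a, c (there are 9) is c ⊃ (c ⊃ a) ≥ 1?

7

a = 0, c = 0 ↦ 1  ≥
a = 0, c = 1/2 ↦ 1  ≥
a = 0, c = 1 ↦ 0  <
a = 1/2, c = 0 ↦ 1  ≥
a = 1/2, c = 1/2 ↦ 1  ≥
a = 1/2, c = 1 ↦ 1/2  <
a = 1, c = 0 ↦ 1  ≥
a = 1, c = 1/2 ↦ 1  ≥
a = 1, c = 1 ↦ 1  ≥
So 7 of the 9 assignments meet the threshold.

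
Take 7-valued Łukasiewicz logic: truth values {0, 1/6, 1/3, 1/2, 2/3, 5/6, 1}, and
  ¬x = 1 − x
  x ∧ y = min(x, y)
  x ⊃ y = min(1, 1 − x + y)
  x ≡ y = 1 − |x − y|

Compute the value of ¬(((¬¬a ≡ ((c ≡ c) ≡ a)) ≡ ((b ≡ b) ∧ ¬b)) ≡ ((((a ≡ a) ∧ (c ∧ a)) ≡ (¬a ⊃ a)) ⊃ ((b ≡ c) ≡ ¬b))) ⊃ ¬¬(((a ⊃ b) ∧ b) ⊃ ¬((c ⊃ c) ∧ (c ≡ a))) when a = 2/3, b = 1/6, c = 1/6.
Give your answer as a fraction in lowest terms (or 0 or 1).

¬a = ¬2/3 = 1/3
¬¬a = ¬1/3 = 2/3
c ≡ c = 1/6 ≡ 1/6 = 1
(c ≡ c) ≡ a = 1 ≡ 2/3 = 2/3
¬¬a ≡ ((c ≡ c) ≡ a) = 2/3 ≡ 2/3 = 1
b ≡ b = 1/6 ≡ 1/6 = 1
¬b = ¬1/6 = 5/6
(b ≡ b) ∧ ¬b = 1 ∧ 5/6 = 5/6
(¬¬a ≡ ((c ≡ c) ≡ a)) ≡ ((b ≡ b) ∧ ¬b) = 1 ≡ 5/6 = 5/6
a ≡ a = 2/3 ≡ 2/3 = 1
c ∧ a = 1/6 ∧ 2/3 = 1/6
(a ≡ a) ∧ (c ∧ a) = 1 ∧ 1/6 = 1/6
¬a = ¬2/3 = 1/3
¬a ⊃ a = 1/3 ⊃ 2/3 = 1
((a ≡ a) ∧ (c ∧ a)) ≡ (¬a ⊃ a) = 1/6 ≡ 1 = 1/6
b ≡ c = 1/6 ≡ 1/6 = 1
¬b = ¬1/6 = 5/6
(b ≡ c) ≡ ¬b = 1 ≡ 5/6 = 5/6
(((a ≡ a) ∧ (c ∧ a)) ≡ (¬a ⊃ a)) ⊃ ((b ≡ c) ≡ ¬b) = 1/6 ⊃ 5/6 = 1
((¬¬a ≡ ((c ≡ c) ≡ a)) ≡ ((b ≡ b) ∧ ¬b)) ≡ ((((a ≡ a) ∧ (c ∧ a)) ≡ (¬a ⊃ a)) ⊃ ((b ≡ c) ≡ ¬b)) = 5/6 ≡ 1 = 5/6
¬(((¬¬a ≡ ((c ≡ c) ≡ a)) ≡ ((b ≡ b) ∧ ¬b)) ≡ ((((a ≡ a) ∧ (c ∧ a)) ≡ (¬a ⊃ a)) ⊃ ((b ≡ c) ≡ ¬b))) = ¬5/6 = 1/6
a ⊃ b = 2/3 ⊃ 1/6 = 1/2
(a ⊃ b) ∧ b = 1/2 ∧ 1/6 = 1/6
c ⊃ c = 1/6 ⊃ 1/6 = 1
c ≡ a = 1/6 ≡ 2/3 = 1/2
(c ⊃ c) ∧ (c ≡ a) = 1 ∧ 1/2 = 1/2
¬((c ⊃ c) ∧ (c ≡ a)) = ¬1/2 = 1/2
((a ⊃ b) ∧ b) ⊃ ¬((c ⊃ c) ∧ (c ≡ a)) = 1/6 ⊃ 1/2 = 1
¬(((a ⊃ b) ∧ b) ⊃ ¬((c ⊃ c) ∧ (c ≡ a))) = ¬1 = 0
¬¬(((a ⊃ b) ∧ b) ⊃ ¬((c ⊃ c) ∧ (c ≡ a))) = ¬0 = 1
¬(((¬¬a ≡ ((c ≡ c) ≡ a)) ≡ ((b ≡ b) ∧ ¬b)) ≡ ((((a ≡ a) ∧ (c ∧ a)) ≡ (¬a ⊃ a)) ⊃ ((b ≡ c) ≡ ¬b))) ⊃ ¬¬(((a ⊃ b) ∧ b) ⊃ ¬((c ⊃ c) ∧ (c ≡ a))) = 1/6 ⊃ 1 = 1

1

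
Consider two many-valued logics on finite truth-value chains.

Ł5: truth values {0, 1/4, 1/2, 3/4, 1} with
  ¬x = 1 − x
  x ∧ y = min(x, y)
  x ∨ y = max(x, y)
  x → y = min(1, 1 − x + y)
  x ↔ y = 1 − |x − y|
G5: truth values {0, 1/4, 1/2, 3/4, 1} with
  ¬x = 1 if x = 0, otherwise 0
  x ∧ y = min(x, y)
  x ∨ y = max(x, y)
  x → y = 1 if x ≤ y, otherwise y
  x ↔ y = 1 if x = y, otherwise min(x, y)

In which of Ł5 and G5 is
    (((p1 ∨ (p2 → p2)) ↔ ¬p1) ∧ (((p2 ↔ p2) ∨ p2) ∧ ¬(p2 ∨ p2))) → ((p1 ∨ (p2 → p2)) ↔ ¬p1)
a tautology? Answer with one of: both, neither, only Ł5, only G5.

In Ł5: every assignment gives 1 — tautology.
In G5: every assignment gives 1 — tautology.

both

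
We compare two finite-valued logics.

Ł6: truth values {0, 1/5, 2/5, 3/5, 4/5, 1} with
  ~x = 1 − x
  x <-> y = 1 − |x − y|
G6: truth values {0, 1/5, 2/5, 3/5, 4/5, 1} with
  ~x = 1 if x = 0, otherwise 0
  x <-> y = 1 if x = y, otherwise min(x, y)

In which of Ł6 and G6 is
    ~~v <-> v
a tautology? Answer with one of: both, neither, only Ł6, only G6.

only Ł6

In Ł6: every assignment gives 1 — tautology.
In G6: at v = 1/5 the value is 1/5 — not a tautology.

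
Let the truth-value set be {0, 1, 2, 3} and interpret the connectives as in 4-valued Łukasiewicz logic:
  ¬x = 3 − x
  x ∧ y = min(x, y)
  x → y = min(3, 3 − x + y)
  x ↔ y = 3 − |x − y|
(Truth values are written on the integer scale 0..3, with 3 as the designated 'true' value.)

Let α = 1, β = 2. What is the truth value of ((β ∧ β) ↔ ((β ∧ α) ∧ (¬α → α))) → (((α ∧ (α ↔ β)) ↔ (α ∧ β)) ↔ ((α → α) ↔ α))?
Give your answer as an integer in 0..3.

2

β ∧ β = 2 ∧ 2 = 2
β ∧ α = 2 ∧ 1 = 1
¬α = ¬1 = 2
¬α → α = 2 → 1 = 2
(β ∧ α) ∧ (¬α → α) = 1 ∧ 2 = 1
(β ∧ β) ↔ ((β ∧ α) ∧ (¬α → α)) = 2 ↔ 1 = 2
α ↔ β = 1 ↔ 2 = 2
α ∧ (α ↔ β) = 1 ∧ 2 = 1
α ∧ β = 1 ∧ 2 = 1
(α ∧ (α ↔ β)) ↔ (α ∧ β) = 1 ↔ 1 = 3
α → α = 1 → 1 = 3
(α → α) ↔ α = 3 ↔ 1 = 1
((α ∧ (α ↔ β)) ↔ (α ∧ β)) ↔ ((α → α) ↔ α) = 3 ↔ 1 = 1
((β ∧ β) ↔ ((β ∧ α) ∧ (¬α → α))) → (((α ∧ (α ↔ β)) ↔ (α ∧ β)) ↔ ((α → α) ↔ α)) = 2 → 1 = 2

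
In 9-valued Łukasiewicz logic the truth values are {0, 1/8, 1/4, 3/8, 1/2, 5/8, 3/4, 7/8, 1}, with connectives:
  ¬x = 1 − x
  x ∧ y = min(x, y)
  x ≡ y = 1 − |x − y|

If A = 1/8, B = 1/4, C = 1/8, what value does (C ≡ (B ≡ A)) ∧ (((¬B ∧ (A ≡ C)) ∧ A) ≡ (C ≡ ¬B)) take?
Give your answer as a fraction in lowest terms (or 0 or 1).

B ≡ A = 1/4 ≡ 1/8 = 7/8
C ≡ (B ≡ A) = 1/8 ≡ 7/8 = 1/4
¬B = ¬1/4 = 3/4
A ≡ C = 1/8 ≡ 1/8 = 1
¬B ∧ (A ≡ C) = 3/4 ∧ 1 = 3/4
(¬B ∧ (A ≡ C)) ∧ A = 3/4 ∧ 1/8 = 1/8
¬B = ¬1/4 = 3/4
C ≡ ¬B = 1/8 ≡ 3/4 = 3/8
((¬B ∧ (A ≡ C)) ∧ A) ≡ (C ≡ ¬B) = 1/8 ≡ 3/8 = 3/4
(C ≡ (B ≡ A)) ∧ (((¬B ∧ (A ≡ C)) ∧ A) ≡ (C ≡ ¬B)) = 1/4 ∧ 3/4 = 1/4

1/4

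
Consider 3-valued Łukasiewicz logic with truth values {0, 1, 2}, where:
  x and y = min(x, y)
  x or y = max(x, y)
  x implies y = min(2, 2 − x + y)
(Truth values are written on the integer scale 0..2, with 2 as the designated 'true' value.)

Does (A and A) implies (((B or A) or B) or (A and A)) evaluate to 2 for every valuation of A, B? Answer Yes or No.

A = 0, B = 0 ↦ 2
A = 0, B = 1 ↦ 2
A = 0, B = 2 ↦ 2
A = 1, B = 0 ↦ 2
A = 1, B = 1 ↦ 2
A = 1, B = 2 ↦ 2
A = 2, B = 0 ↦ 2
A = 2, B = 1 ↦ 2
A = 2, B = 2 ↦ 2
Every assignment gives a value ≥ 2.

Yes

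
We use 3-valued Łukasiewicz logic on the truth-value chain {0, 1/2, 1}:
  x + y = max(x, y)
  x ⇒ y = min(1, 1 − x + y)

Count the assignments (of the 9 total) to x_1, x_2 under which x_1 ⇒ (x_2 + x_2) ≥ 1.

6

x_1 = 0, x_2 = 0 ↦ 1  ≥
x_1 = 0, x_2 = 1/2 ↦ 1  ≥
x_1 = 0, x_2 = 1 ↦ 1  ≥
x_1 = 1/2, x_2 = 0 ↦ 1/2  <
x_1 = 1/2, x_2 = 1/2 ↦ 1  ≥
x_1 = 1/2, x_2 = 1 ↦ 1  ≥
x_1 = 1, x_2 = 0 ↦ 0  <
x_1 = 1, x_2 = 1/2 ↦ 1/2  <
x_1 = 1, x_2 = 1 ↦ 1  ≥
So 6 of the 9 assignments meet the threshold.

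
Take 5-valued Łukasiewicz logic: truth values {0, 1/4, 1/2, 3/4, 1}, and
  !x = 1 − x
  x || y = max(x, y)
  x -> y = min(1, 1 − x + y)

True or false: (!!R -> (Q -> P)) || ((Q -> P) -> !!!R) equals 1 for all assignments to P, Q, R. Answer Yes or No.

Counterexample: take P = 0, Q = 1/4, R = 1.
!R = !1 = 0
!!R = !0 = 1
Q -> P = 1/4 -> 0 = 3/4
!!R -> (Q -> P) = 1 -> 3/4 = 3/4
Q -> P = 1/4 -> 0 = 3/4
!R = !1 = 0
!!R = !0 = 1
!!!R = !1 = 0
(Q -> P) -> !!!R = 3/4 -> 0 = 1/4
(!!R -> (Q -> P)) || ((Q -> P) -> !!!R) = 3/4 || 1/4 = 3/4
This gives 3/4 ≠ 1.

No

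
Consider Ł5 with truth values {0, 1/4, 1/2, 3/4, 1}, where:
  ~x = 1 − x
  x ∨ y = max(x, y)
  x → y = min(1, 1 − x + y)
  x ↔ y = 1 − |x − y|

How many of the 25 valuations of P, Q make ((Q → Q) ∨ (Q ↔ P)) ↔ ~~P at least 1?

value 1: 5 assignments (counts)
value 3/4: 5 assignments
value 1/2: 5 assignments
value 1/4: 5 assignments
value 0: 5 assignments
So 5 of the 25 assignments meet the threshold.

5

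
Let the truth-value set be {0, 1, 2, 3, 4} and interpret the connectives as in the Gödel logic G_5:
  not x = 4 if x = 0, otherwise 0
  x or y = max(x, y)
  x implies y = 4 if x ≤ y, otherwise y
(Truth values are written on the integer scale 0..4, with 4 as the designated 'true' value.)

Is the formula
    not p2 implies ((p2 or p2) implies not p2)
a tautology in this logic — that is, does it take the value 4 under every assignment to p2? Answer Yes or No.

p2 = 0 ↦ 4
p2 = 1 ↦ 4
p2 = 2 ↦ 4
p2 = 3 ↦ 4
p2 = 4 ↦ 4
Every assignment gives a value ≥ 4.

Yes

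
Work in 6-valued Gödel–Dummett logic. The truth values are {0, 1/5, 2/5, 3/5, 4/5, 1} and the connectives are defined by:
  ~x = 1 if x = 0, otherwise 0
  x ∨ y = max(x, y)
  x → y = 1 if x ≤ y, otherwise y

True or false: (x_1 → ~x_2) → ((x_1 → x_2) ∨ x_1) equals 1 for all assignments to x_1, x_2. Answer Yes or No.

Counterexample: take x_1 = 1/5, x_2 = 0.
~x_2 = ~0 = 1
x_1 → ~x_2 = 1/5 → 1 = 1
x_1 → x_2 = 1/5 → 0 = 0
(x_1 → x_2) ∨ x_1 = 0 ∨ 1/5 = 1/5
(x_1 → ~x_2) → ((x_1 → x_2) ∨ x_1) = 1 → 1/5 = 1/5
This gives 1/5 ≠ 1.

No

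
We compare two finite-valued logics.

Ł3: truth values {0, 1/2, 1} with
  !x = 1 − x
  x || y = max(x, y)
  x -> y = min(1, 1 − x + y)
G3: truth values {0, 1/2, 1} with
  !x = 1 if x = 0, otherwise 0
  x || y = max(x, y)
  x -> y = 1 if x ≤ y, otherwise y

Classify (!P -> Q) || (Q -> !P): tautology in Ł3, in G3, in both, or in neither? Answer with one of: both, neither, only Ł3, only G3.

In Ł3: every assignment gives 1 — tautology.
In G3: every assignment gives 1 — tautology.

both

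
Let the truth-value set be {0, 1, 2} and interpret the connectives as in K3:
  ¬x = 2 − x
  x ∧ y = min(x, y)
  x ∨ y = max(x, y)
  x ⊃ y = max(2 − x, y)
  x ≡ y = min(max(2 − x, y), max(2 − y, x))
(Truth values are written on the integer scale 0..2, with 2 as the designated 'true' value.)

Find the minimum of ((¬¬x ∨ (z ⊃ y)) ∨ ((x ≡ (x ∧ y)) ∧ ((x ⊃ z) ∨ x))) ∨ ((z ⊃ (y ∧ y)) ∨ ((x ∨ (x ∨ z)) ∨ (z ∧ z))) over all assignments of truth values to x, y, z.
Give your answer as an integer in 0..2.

1

Take x = 1, y = 0, z = 1:
¬x = ¬1 = 1
¬¬x = ¬1 = 1
z ⊃ y = 1 ⊃ 0 = 1
¬¬x ∨ (z ⊃ y) = 1 ∨ 1 = 1
x ∧ y = 1 ∧ 0 = 0
x ≡ (x ∧ y) = 1 ≡ 0 = 1
x ⊃ z = 1 ⊃ 1 = 1
(x ⊃ z) ∨ x = 1 ∨ 1 = 1
(x ≡ (x ∧ y)) ∧ ((x ⊃ z) ∨ x) = 1 ∧ 1 = 1
(¬¬x ∨ (z ⊃ y)) ∨ ((x ≡ (x ∧ y)) ∧ ((x ⊃ z) ∨ x)) = 1 ∨ 1 = 1
y ∧ y = 0 ∧ 0 = 0
z ⊃ (y ∧ y) = 1 ⊃ 0 = 1
x ∨ z = 1 ∨ 1 = 1
x ∨ (x ∨ z) = 1 ∨ 1 = 1
z ∧ z = 1 ∧ 1 = 1
(x ∨ (x ∨ z)) ∨ (z ∧ z) = 1 ∨ 1 = 1
(z ⊃ (y ∧ y)) ∨ ((x ∨ (x ∨ z)) ∨ (z ∧ z)) = 1 ∨ 1 = 1
((¬¬x ∨ (z ⊃ y)) ∨ ((x ≡ (x ∧ y)) ∧ ((x ⊃ z) ∨ x))) ∨ ((z ⊃ (y ∧ y)) ∨ ((x ∨ (x ∨ z)) ∨ (z ∧ z))) = 1 ∨ 1 = 1
No assignment yields a value below 1, so this is the minimum.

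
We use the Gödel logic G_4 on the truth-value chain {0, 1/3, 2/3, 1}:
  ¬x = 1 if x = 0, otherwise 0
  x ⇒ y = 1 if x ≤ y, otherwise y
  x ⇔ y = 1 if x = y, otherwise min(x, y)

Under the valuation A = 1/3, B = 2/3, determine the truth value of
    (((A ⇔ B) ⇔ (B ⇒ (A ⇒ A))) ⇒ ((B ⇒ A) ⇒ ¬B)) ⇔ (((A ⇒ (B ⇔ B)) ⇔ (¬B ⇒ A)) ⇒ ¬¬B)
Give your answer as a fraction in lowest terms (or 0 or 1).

A ⇔ B = 1/3 ⇔ 2/3 = 1/3
A ⇒ A = 1/3 ⇒ 1/3 = 1
B ⇒ (A ⇒ A) = 2/3 ⇒ 1 = 1
(A ⇔ B) ⇔ (B ⇒ (A ⇒ A)) = 1/3 ⇔ 1 = 1/3
B ⇒ A = 2/3 ⇒ 1/3 = 1/3
¬B = ¬2/3 = 0
(B ⇒ A) ⇒ ¬B = 1/3 ⇒ 0 = 0
((A ⇔ B) ⇔ (B ⇒ (A ⇒ A))) ⇒ ((B ⇒ A) ⇒ ¬B) = 1/3 ⇒ 0 = 0
B ⇔ B = 2/3 ⇔ 2/3 = 1
A ⇒ (B ⇔ B) = 1/3 ⇒ 1 = 1
¬B = ¬2/3 = 0
¬B ⇒ A = 0 ⇒ 1/3 = 1
(A ⇒ (B ⇔ B)) ⇔ (¬B ⇒ A) = 1 ⇔ 1 = 1
¬B = ¬2/3 = 0
¬¬B = ¬0 = 1
((A ⇒ (B ⇔ B)) ⇔ (¬B ⇒ A)) ⇒ ¬¬B = 1 ⇒ 1 = 1
(((A ⇔ B) ⇔ (B ⇒ (A ⇒ A))) ⇒ ((B ⇒ A) ⇒ ¬B)) ⇔ (((A ⇒ (B ⇔ B)) ⇔ (¬B ⇒ A)) ⇒ ¬¬B) = 0 ⇔ 1 = 0

0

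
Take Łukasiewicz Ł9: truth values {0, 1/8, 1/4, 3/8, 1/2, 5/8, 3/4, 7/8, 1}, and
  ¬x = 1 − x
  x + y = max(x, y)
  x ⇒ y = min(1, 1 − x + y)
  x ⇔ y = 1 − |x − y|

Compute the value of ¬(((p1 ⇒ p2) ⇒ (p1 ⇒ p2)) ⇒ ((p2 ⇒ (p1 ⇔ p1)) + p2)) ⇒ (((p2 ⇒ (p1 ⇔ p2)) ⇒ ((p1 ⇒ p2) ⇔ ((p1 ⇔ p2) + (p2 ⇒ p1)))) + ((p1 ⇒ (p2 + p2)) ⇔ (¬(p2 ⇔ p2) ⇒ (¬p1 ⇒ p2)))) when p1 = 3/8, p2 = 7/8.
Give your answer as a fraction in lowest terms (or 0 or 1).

1

p1 ⇒ p2 = 3/8 ⇒ 7/8 = 1
p1 ⇒ p2 = 3/8 ⇒ 7/8 = 1
(p1 ⇒ p2) ⇒ (p1 ⇒ p2) = 1 ⇒ 1 = 1
p1 ⇔ p1 = 3/8 ⇔ 3/8 = 1
p2 ⇒ (p1 ⇔ p1) = 7/8 ⇒ 1 = 1
(p2 ⇒ (p1 ⇔ p1)) + p2 = 1 + 7/8 = 1
((p1 ⇒ p2) ⇒ (p1 ⇒ p2)) ⇒ ((p2 ⇒ (p1 ⇔ p1)) + p2) = 1 ⇒ 1 = 1
¬(((p1 ⇒ p2) ⇒ (p1 ⇒ p2)) ⇒ ((p2 ⇒ (p1 ⇔ p1)) + p2)) = ¬1 = 0
p1 ⇔ p2 = 3/8 ⇔ 7/8 = 1/2
p2 ⇒ (p1 ⇔ p2) = 7/8 ⇒ 1/2 = 5/8
p1 ⇒ p2 = 3/8 ⇒ 7/8 = 1
p1 ⇔ p2 = 3/8 ⇔ 7/8 = 1/2
p2 ⇒ p1 = 7/8 ⇒ 3/8 = 1/2
(p1 ⇔ p2) + (p2 ⇒ p1) = 1/2 + 1/2 = 1/2
(p1 ⇒ p2) ⇔ ((p1 ⇔ p2) + (p2 ⇒ p1)) = 1 ⇔ 1/2 = 1/2
(p2 ⇒ (p1 ⇔ p2)) ⇒ ((p1 ⇒ p2) ⇔ ((p1 ⇔ p2) + (p2 ⇒ p1))) = 5/8 ⇒ 1/2 = 7/8
p2 + p2 = 7/8 + 7/8 = 7/8
p1 ⇒ (p2 + p2) = 3/8 ⇒ 7/8 = 1
p2 ⇔ p2 = 7/8 ⇔ 7/8 = 1
¬(p2 ⇔ p2) = ¬1 = 0
¬p1 = ¬3/8 = 5/8
¬p1 ⇒ p2 = 5/8 ⇒ 7/8 = 1
¬(p2 ⇔ p2) ⇒ (¬p1 ⇒ p2) = 0 ⇒ 1 = 1
(p1 ⇒ (p2 + p2)) ⇔ (¬(p2 ⇔ p2) ⇒ (¬p1 ⇒ p2)) = 1 ⇔ 1 = 1
((p2 ⇒ (p1 ⇔ p2)) ⇒ ((p1 ⇒ p2) ⇔ ((p1 ⇔ p2) + (p2 ⇒ p1)))) + ((p1 ⇒ (p2 + p2)) ⇔ (¬(p2 ⇔ p2) ⇒ (¬p1 ⇒ p2))) = 7/8 + 1 = 1
¬(((p1 ⇒ p2) ⇒ (p1 ⇒ p2)) ⇒ ((p2 ⇒ (p1 ⇔ p1)) + p2)) ⇒ (((p2 ⇒ (p1 ⇔ p2)) ⇒ ((p1 ⇒ p2) ⇔ ((p1 ⇔ p2) + (p2 ⇒ p1)))) + ((p1 ⇒ (p2 + p2)) ⇔ (¬(p2 ⇔ p2) ⇒ (¬p1 ⇒ p2)))) = 0 ⇒ 1 = 1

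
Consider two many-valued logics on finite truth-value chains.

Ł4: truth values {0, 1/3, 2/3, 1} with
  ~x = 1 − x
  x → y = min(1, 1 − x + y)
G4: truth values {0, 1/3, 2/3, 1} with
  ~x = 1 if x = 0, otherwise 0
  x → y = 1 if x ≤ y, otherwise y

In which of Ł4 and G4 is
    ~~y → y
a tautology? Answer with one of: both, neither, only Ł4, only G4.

In Ł4: every assignment gives 1 — tautology.
In G4: at y = 1/3 the value is 1/3 — not a tautology.

only Ł4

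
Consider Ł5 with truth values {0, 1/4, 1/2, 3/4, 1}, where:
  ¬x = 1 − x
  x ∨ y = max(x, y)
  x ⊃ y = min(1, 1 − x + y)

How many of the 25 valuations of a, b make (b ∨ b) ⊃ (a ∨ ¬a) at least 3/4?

value 1: 21 assignments (counts)
value 3/4: 3 assignments (counts)
value 1/2: 1 assignment
So 24 of the 25 assignments meet the threshold.

24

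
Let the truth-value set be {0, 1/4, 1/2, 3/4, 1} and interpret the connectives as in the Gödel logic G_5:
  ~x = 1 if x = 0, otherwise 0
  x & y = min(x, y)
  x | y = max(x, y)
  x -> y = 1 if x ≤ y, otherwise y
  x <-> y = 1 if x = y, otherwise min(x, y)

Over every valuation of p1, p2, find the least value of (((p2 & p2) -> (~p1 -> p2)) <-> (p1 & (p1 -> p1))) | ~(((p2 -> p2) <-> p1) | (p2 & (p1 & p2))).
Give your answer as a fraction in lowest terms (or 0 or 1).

1/4

Take p1 = 1/4, p2 = 0:
p2 & p2 = 0 & 0 = 0
~p1 = ~1/4 = 0
~p1 -> p2 = 0 -> 0 = 1
(p2 & p2) -> (~p1 -> p2) = 0 -> 1 = 1
p1 -> p1 = 1/4 -> 1/4 = 1
p1 & (p1 -> p1) = 1/4 & 1 = 1/4
((p2 & p2) -> (~p1 -> p2)) <-> (p1 & (p1 -> p1)) = 1 <-> 1/4 = 1/4
p2 -> p2 = 0 -> 0 = 1
(p2 -> p2) <-> p1 = 1 <-> 1/4 = 1/4
p1 & p2 = 1/4 & 0 = 0
p2 & (p1 & p2) = 0 & 0 = 0
((p2 -> p2) <-> p1) | (p2 & (p1 & p2)) = 1/4 | 0 = 1/4
~(((p2 -> p2) <-> p1) | (p2 & (p1 & p2))) = ~1/4 = 0
(((p2 & p2) -> (~p1 -> p2)) <-> (p1 & (p1 -> p1))) | ~(((p2 -> p2) <-> p1) | (p2 & (p1 & p2))) = 1/4 | 0 = 1/4
No assignment yields a value below 1/4, so this is the minimum.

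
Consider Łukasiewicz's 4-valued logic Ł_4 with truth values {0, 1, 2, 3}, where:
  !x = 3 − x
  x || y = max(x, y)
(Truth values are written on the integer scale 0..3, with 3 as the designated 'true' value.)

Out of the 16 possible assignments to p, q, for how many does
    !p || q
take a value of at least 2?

12

p = 0, q = 0 ↦ 3  ≥
p = 0, q = 1 ↦ 3  ≥
p = 0, q = 2 ↦ 3  ≥
p = 0, q = 3 ↦ 3  ≥
p = 1, q = 0 ↦ 2  ≥
p = 1, q = 1 ↦ 2  ≥
p = 1, q = 2 ↦ 2  ≥
p = 1, q = 3 ↦ 3  ≥
p = 2, q = 0 ↦ 1  <
p = 2, q = 1 ↦ 1  <
p = 2, q = 2 ↦ 2  ≥
p = 2, q = 3 ↦ 3  ≥
p = 3, q = 0 ↦ 0  <
p = 3, q = 1 ↦ 1  <
p = 3, q = 2 ↦ 2  ≥
p = 3, q = 3 ↦ 3  ≥
So 12 of the 16 assignments meet the threshold.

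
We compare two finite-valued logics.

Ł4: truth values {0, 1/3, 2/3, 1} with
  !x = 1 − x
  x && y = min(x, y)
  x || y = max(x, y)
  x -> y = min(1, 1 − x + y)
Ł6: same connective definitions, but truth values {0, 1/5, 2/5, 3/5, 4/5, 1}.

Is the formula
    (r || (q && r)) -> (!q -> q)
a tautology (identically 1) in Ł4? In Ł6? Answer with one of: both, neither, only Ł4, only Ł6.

In Ł4: at q = 0, r = 1/3 the value is 2/3 — not a tautology.
In Ł6: at q = 0, r = 1/5 the value is 4/5 — not a tautology.

neither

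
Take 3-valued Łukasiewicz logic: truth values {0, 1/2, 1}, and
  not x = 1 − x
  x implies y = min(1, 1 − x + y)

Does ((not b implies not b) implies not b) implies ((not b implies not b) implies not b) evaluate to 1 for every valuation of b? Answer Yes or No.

b = 0 ↦ 1
b = 1/2 ↦ 1
b = 1 ↦ 1
Every assignment gives a value ≥ 1.

Yes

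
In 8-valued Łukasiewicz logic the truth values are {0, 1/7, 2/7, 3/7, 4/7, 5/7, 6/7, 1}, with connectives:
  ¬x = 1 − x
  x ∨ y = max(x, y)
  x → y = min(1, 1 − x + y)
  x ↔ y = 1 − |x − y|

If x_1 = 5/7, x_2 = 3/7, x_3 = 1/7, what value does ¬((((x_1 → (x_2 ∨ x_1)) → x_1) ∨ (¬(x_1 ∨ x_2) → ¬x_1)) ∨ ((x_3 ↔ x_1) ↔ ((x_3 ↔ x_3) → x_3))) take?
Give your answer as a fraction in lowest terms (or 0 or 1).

0

x_2 ∨ x_1 = 3/7 ∨ 5/7 = 5/7
x_1 → (x_2 ∨ x_1) = 5/7 → 5/7 = 1
(x_1 → (x_2 ∨ x_1)) → x_1 = 1 → 5/7 = 5/7
x_1 ∨ x_2 = 5/7 ∨ 3/7 = 5/7
¬(x_1 ∨ x_2) = ¬5/7 = 2/7
¬x_1 = ¬5/7 = 2/7
¬(x_1 ∨ x_2) → ¬x_1 = 2/7 → 2/7 = 1
((x_1 → (x_2 ∨ x_1)) → x_1) ∨ (¬(x_1 ∨ x_2) → ¬x_1) = 5/7 ∨ 1 = 1
x_3 ↔ x_1 = 1/7 ↔ 5/7 = 3/7
x_3 ↔ x_3 = 1/7 ↔ 1/7 = 1
(x_3 ↔ x_3) → x_3 = 1 → 1/7 = 1/7
(x_3 ↔ x_1) ↔ ((x_3 ↔ x_3) → x_3) = 3/7 ↔ 1/7 = 5/7
(((x_1 → (x_2 ∨ x_1)) → x_1) ∨ (¬(x_1 ∨ x_2) → ¬x_1)) ∨ ((x_3 ↔ x_1) ↔ ((x_3 ↔ x_3) → x_3)) = 1 ∨ 5/7 = 1
¬((((x_1 → (x_2 ∨ x_1)) → x_1) ∨ (¬(x_1 ∨ x_2) → ¬x_1)) ∨ ((x_3 ↔ x_1) ↔ ((x_3 ↔ x_3) → x_3))) = ¬1 = 0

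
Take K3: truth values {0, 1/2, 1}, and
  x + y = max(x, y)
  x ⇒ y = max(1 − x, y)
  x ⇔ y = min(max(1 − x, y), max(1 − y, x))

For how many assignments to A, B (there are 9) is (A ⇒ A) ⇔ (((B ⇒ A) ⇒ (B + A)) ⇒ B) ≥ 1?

3

A = 0, B = 0 ↦ 1  ≥
A = 0, B = 1/2 ↦ 1/2  <
A = 0, B = 1 ↦ 1  ≥
A = 1/2, B = 0 ↦ 1/2  <
A = 1/2, B = 1/2 ↦ 1/2  <
A = 1/2, B = 1 ↦ 1/2  <
A = 1, B = 0 ↦ 0  <
A = 1, B = 1/2 ↦ 1/2  <
A = 1, B = 1 ↦ 1  ≥
So 3 of the 9 assignments meet the threshold.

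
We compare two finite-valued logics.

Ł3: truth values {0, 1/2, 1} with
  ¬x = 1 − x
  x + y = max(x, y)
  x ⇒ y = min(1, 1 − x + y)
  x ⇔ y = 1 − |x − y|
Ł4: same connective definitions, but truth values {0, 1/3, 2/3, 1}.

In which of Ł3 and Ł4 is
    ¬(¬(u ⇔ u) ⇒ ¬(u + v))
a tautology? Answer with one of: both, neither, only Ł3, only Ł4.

neither

In Ł3: at u = 0, v = 0 the value is 0 — not a tautology.
In Ł4: at u = 0, v = 0 the value is 0 — not a tautology.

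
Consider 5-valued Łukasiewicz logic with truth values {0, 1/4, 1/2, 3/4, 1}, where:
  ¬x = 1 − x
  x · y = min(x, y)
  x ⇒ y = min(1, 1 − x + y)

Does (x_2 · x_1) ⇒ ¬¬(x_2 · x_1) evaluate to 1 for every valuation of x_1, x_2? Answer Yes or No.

At x_1 = 1, x_2 = 1/2, for instance:
x_2 · x_1 = 1/2 · 1 = 1/2
¬(x_2 · x_1) = ¬1/2 = 1/2
¬¬(x_2 · x_1) = ¬1/2 = 1/2
(x_2 · x_1) ⇒ ¬¬(x_2 · x_1) = 1/2 ⇒ 1/2 = 1
and checking the remaining 24 assignments likewise gives ≥ 1 in every case.

Yes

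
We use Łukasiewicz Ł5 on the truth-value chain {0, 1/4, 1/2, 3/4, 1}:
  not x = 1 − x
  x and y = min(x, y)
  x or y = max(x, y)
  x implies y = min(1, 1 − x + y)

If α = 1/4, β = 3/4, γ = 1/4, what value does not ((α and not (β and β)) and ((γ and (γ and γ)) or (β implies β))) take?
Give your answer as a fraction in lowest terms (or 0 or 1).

3/4

β and β = 3/4 and 3/4 = 3/4
not (β and β) = not 3/4 = 1/4
α and not (β and β) = 1/4 and 1/4 = 1/4
γ and γ = 1/4 and 1/4 = 1/4
γ and (γ and γ) = 1/4 and 1/4 = 1/4
β implies β = 3/4 implies 3/4 = 1
(γ and (γ and γ)) or (β implies β) = 1/4 or 1 = 1
(α and not (β and β)) and ((γ and (γ and γ)) or (β implies β)) = 1/4 and 1 = 1/4
not ((α and not (β and β)) and ((γ and (γ and γ)) or (β implies β))) = not 1/4 = 3/4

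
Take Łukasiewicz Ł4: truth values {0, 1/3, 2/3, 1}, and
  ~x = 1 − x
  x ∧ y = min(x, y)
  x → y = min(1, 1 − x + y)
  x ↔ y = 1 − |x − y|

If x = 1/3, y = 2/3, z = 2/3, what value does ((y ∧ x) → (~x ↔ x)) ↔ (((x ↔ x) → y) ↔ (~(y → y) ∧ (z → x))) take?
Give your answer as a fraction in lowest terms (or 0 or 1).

1/3

y ∧ x = 2/3 ∧ 1/3 = 1/3
~x = ~1/3 = 2/3
~x ↔ x = 2/3 ↔ 1/3 = 2/3
(y ∧ x) → (~x ↔ x) = 1/3 → 2/3 = 1
x ↔ x = 1/3 ↔ 1/3 = 1
(x ↔ x) → y = 1 → 2/3 = 2/3
y → y = 2/3 → 2/3 = 1
~(y → y) = ~1 = 0
z → x = 2/3 → 1/3 = 2/3
~(y → y) ∧ (z → x) = 0 ∧ 2/3 = 0
((x ↔ x) → y) ↔ (~(y → y) ∧ (z → x)) = 2/3 ↔ 0 = 1/3
((y ∧ x) → (~x ↔ x)) ↔ (((x ↔ x) → y) ↔ (~(y → y) ∧ (z → x))) = 1 ↔ 1/3 = 1/3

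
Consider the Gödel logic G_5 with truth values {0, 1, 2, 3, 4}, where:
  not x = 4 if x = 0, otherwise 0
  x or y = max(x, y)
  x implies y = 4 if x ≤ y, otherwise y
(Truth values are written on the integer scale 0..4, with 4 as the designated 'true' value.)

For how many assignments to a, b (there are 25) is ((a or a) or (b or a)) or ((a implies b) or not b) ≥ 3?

24

value 4: 22 assignments (counts)
value 3: 2 assignments (counts)
value 2: 1 assignment
So 24 of the 25 assignments meet the threshold.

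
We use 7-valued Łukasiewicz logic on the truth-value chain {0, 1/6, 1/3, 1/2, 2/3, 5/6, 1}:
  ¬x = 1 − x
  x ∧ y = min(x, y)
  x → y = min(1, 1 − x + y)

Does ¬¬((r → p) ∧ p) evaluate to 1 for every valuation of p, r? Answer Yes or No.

Counterexample: take p = 0, r = 0.
r → p = 0 → 0 = 1
(r → p) ∧ p = 1 ∧ 0 = 0
¬((r → p) ∧ p) = ¬0 = 1
¬¬((r → p) ∧ p) = ¬1 = 0
This gives 0 ≠ 1.

No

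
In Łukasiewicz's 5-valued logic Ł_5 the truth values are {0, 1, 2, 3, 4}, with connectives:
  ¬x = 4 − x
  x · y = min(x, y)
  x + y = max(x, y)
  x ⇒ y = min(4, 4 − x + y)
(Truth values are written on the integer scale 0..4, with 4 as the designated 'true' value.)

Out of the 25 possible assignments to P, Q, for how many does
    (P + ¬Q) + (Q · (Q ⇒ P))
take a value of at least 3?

value 4: 9 assignments (counts)
value 3: 8 assignments (counts)
value 2: 5 assignments
value 1: 2 assignments
value 0: 1 assignment
So 17 of the 25 assignments meet the threshold.

17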